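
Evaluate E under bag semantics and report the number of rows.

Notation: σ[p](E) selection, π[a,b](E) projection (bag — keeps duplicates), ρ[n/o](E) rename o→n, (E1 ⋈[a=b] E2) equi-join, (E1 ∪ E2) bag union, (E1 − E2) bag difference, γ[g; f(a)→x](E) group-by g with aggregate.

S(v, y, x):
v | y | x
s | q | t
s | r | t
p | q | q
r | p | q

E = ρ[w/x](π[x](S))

Stepwise |·|:
  S → 4
  π[x](S) → 4
  ρ[w/x](π[x](S)) → 4

|E| = 4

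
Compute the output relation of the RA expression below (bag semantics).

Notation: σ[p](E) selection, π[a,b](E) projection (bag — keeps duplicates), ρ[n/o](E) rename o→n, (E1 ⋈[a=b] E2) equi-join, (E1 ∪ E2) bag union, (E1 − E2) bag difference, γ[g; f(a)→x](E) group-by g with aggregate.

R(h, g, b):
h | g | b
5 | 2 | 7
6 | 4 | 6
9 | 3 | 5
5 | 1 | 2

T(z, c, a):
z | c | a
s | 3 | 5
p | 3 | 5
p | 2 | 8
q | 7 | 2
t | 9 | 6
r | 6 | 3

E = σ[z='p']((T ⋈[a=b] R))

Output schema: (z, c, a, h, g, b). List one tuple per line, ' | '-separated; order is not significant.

Row counts bottom-up:
  T → 6
  R → 4
  (T ⋈[a=b] R) → 4
  σ[z='p']((T ⋈[a=b] R)) → 1

== RESULT ==
z | c | a | h | g | b
p | 3 | 5 | 9 | 3 | 5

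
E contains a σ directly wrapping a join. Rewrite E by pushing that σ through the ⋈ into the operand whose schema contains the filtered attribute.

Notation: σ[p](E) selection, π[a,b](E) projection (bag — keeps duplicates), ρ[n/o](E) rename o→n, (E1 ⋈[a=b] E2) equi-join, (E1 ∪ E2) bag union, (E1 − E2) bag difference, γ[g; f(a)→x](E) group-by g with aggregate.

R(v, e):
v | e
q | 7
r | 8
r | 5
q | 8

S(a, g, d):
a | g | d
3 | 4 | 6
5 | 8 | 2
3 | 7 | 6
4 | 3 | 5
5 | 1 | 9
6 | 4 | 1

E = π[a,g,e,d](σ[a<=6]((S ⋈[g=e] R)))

σ filters on a, owned by the left side.
E' = π[a,g,e,d]((σ[a<=6](S) ⋈[g=e] R))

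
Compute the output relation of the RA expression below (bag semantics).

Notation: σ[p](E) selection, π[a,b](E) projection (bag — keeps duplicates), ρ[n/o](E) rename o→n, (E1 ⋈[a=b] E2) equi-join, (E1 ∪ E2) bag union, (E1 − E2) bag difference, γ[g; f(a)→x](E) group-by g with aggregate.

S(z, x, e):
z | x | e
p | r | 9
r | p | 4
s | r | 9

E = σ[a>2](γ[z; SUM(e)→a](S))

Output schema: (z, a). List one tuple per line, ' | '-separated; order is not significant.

Row counts bottom-up:
  S → 3
  γ[z; SUM(e)→a](S) → 3
  σ[a>2](γ[z; SUM(e)→a](S)) → 3

== RESULT ==
z | a
p | 9
r | 4
s | 9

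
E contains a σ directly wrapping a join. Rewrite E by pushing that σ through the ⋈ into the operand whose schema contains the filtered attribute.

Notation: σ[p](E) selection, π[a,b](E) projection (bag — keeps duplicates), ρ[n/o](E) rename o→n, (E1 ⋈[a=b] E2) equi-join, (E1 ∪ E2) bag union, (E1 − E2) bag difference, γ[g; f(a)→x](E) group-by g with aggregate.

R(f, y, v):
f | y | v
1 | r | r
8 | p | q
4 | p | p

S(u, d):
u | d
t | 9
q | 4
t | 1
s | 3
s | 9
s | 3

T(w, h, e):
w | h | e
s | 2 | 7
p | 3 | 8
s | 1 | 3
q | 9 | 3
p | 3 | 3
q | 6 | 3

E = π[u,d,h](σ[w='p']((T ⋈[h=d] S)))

σ filters on w, owned by the left side.
E' = π[u,d,h]((σ[w='p'](T) ⋈[h=d] S))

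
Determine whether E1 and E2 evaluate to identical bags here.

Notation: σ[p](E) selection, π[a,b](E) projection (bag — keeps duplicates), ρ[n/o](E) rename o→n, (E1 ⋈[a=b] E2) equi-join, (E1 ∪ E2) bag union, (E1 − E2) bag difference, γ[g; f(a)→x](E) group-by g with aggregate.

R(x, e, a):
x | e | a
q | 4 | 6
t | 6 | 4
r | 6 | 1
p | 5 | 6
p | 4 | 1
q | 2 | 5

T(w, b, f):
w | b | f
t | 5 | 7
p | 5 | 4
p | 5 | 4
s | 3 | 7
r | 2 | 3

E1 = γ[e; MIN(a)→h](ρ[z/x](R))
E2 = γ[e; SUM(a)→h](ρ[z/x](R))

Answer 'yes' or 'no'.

E1 row counts bottom-up:
  R → 6
  ρ[z/x](R) → 6
  γ[e; MIN(a)→h](ρ[z/x](R)) → 4
E2 row counts bottom-up:
  R → 6
  ρ[z/x](R) → 6
  γ[e; SUM(a)→h](ρ[z/x](R)) → 4

E1 result:
e | h
2 | 5
4 | 1
5 | 6
6 | 1
E2 result:
e | h
2 | 5
4 | 7
5 | 6
6 | 5
Witness: (6, 5) appears 0× in E1 but 1× in E2.

no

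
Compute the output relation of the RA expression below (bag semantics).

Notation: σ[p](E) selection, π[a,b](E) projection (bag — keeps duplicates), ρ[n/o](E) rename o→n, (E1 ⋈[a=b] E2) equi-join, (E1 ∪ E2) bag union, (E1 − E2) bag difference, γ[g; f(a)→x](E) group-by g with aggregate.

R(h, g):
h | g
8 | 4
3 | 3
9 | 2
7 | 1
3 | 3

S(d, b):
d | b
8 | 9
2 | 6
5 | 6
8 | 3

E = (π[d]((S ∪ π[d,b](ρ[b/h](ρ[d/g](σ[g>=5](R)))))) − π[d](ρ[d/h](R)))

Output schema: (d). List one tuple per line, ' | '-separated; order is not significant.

Stepwise |·|:
  S → 4
  R → 5
  σ[g>=5](R) → 0
  ρ[d/g](σ[g>=5](R)) → 0
  ρ[b/h](ρ[d/g](σ[g>=5](R))) → 0
  π[d,b](ρ[b/h](ρ[d/g](σ[g>=5](R)))) → 0
  (S ∪ π[d,b](ρ[b/h](ρ[d/g](σ[g>=5](R))))) → 4
  π[d]((S ∪ π[d,b](ρ[b/h](ρ[d/g](σ[g>=5](R)))))) → 4
  R → 5
  ρ[d/h](R) → 5
  π[d](ρ[d/h](R)) → 5
  (π[d]((S ∪ π[d,b](ρ[b/h](ρ[d/g](σ[g>=5](R)))))) − π[d](ρ[d/h](R))) → 3

== RESULT ==
d
2
5
8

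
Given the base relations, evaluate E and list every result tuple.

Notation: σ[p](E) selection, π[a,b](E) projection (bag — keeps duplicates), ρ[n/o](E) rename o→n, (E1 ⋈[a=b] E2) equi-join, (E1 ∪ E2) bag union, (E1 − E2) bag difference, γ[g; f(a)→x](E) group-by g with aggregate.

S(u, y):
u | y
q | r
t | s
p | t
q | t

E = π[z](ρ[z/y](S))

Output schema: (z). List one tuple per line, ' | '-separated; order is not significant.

Per-node cardinality:
  S → 4
  ρ[z/y](S) → 4
  π[z](ρ[z/y](S)) → 4

== RESULT ==
z
r
s
t
t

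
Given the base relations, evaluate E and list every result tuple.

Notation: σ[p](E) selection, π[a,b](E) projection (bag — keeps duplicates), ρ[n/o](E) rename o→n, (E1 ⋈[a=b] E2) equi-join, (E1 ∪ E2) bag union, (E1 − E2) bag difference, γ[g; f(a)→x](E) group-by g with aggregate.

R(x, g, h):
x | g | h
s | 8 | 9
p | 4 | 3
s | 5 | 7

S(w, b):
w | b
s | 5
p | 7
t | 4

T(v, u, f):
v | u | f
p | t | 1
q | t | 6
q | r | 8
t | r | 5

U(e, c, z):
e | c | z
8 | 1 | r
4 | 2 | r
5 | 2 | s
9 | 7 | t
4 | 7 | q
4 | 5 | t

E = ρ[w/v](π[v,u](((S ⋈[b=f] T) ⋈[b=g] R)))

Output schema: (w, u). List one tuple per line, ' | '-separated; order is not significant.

Stepwise |·|:
  S → 3
  T → 4
  (S ⋈[b=f] T) → 1
  R → 3
  ((S ⋈[b=f] T) ⋈[b=g] R) → 1
  π[v,u](((S ⋈[b=f] T) ⋈[b=g] R)) → 1
  ρ[w/v](π[v,u](((S ⋈[b=f] T) ⋈[b=g] R))) → 1

== RESULT ==
w | u
t | r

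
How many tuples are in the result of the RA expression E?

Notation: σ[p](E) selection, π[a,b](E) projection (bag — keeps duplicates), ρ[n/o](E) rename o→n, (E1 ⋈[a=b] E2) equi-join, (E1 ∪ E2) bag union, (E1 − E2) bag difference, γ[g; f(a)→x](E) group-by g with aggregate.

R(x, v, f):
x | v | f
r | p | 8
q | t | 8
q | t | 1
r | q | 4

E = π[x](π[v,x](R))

Stepwise |·|:
  R → 4
  π[v,x](R) → 4
  π[x](π[v,x](R)) → 4

|E| = 4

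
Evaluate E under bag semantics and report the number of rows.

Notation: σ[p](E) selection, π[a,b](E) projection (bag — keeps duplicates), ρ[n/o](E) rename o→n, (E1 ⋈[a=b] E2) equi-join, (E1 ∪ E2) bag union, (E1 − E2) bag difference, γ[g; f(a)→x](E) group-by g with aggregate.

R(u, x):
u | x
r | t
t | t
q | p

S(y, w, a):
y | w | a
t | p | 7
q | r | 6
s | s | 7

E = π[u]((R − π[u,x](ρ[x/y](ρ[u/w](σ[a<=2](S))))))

Per-node cardinality:
  R → 3
  S → 3
  σ[a<=2](S) → 0
  ρ[u/w](σ[a<=2](S)) → 0
  ρ[x/y](ρ[u/w](σ[a<=2](S))) → 0
  π[u,x](ρ[x/y](ρ[u/w](σ[a<=2](S)))) → 0
  (R − π[u,x](ρ[x/y](ρ[u/w](σ[a<=2](S))))) → 3
  π[u]((R − π[u,x](ρ[x/y](ρ[u/w](σ[a<=2](S)))))) → 3

|E| = 3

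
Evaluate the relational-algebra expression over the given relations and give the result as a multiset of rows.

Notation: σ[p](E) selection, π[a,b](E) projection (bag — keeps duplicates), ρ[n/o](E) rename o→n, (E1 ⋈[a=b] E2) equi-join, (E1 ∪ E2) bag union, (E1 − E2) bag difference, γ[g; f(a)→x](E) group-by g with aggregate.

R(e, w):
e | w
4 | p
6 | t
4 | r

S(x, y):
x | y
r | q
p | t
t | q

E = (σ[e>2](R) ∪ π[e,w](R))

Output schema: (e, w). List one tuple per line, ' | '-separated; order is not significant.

Stepwise |·|:
  R → 3
  σ[e>2](R) → 3
  R → 3
  π[e,w](R) → 3
  (σ[e>2](R) ∪ π[e,w](R)) → 6

== RESULT ==
e | w
4 | p
4 | p
4 | r
4 | r
6 | t
6 | t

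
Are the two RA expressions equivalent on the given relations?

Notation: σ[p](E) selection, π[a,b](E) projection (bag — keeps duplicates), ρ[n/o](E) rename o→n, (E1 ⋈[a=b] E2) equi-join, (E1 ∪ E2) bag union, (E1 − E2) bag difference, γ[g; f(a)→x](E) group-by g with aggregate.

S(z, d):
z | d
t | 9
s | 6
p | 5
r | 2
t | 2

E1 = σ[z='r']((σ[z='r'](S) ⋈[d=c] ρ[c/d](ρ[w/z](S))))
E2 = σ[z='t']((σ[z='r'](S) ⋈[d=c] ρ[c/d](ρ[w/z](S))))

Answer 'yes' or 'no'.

E1 stepwise |·|:
  S → 5
  σ[z='r'](S) → 1
  S → 5
  ρ[w/z](S) → 5
  ρ[c/d](ρ[w/z](S)) → 5
  (σ[z='r'](S) ⋈[d=c] ρ[c/d](ρ[w/z](S))) → 2
  σ[z='r']((σ[z='r'](S) ⋈[d=c] ρ[c/d](ρ[w/z](S)))) → 2
E2 stepwise |·|:
  S → 5
  σ[z='r'](S) → 1
  S → 5
  ρ[w/z](S) → 5
  ρ[c/d](ρ[w/z](S)) → 5
  (σ[z='r'](S) ⋈[d=c] ρ[c/d](ρ[w/z](S))) → 2
  σ[z='t']((σ[z='r'](S) ⋈[d=c] ρ[c/d](ρ[w/z](S)))) → 0

E1 result:
z | d | w | c
r | 2 | r | 2
r | 2 | t | 2
E2 result:
z | d | w | c
(0 rows)
Witness: ('r', 2, 't', 2) appears 1× in E1 but 0× in E2.

no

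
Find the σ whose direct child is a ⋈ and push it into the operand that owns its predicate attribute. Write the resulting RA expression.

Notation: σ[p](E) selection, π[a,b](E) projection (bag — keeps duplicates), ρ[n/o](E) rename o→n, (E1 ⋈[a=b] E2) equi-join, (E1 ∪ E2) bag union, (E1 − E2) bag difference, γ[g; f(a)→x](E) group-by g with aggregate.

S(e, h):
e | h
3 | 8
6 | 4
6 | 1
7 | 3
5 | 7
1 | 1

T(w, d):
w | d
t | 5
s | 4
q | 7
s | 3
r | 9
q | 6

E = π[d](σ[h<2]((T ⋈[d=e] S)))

σ filters on h, owned by the right side.
E' = π[d]((T ⋈[d=e] σ[h<2](S)))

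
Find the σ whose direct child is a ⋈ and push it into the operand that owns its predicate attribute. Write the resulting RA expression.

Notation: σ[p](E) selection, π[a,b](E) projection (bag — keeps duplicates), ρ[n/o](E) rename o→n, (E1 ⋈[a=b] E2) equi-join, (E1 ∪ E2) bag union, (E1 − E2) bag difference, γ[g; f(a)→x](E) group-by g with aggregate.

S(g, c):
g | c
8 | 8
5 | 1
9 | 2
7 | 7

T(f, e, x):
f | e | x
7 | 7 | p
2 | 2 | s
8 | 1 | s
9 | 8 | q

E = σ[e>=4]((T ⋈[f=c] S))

σ filters on e, owned by the left side.
E' = (σ[e>=4](T) ⋈[f=c] S)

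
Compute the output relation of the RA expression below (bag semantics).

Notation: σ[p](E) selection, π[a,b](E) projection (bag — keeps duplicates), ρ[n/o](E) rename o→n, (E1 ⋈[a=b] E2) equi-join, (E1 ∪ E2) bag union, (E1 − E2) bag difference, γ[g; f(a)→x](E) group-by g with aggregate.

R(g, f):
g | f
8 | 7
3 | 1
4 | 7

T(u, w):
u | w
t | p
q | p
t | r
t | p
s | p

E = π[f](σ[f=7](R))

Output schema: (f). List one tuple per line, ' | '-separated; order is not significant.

Per-node cardinality:
  R → 3
  σ[f=7](R) → 2
  π[f](σ[f=7](R)) → 2

== RESULT ==
f
7
7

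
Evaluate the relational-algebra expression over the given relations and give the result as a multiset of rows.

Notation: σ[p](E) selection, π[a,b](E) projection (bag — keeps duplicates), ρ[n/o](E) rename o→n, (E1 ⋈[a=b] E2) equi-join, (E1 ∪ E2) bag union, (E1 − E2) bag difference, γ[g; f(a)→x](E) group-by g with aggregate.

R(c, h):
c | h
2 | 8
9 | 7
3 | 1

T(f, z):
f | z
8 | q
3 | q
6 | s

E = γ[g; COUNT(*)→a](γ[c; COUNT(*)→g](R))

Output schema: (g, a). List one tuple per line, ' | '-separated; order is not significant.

Stepwise |·|:
  R → 3
  γ[c; COUNT(*)→g](R) → 3
  γ[g; COUNT(*)→a](γ[c; COUNT(*)→g](R)) → 1

== RESULT ==
g | a
1 | 3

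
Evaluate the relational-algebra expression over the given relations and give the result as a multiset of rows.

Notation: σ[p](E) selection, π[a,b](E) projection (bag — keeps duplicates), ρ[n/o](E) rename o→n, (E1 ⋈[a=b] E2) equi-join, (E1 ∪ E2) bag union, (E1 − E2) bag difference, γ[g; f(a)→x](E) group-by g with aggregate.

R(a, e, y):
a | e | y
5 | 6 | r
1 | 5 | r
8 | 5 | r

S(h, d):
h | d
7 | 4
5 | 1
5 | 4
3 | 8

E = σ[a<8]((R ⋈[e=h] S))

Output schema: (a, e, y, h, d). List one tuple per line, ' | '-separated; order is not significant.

Subexpression sizes:
  R → 3
  S → 4
  (R ⋈[e=h] S) → 4
  σ[a<8]((R ⋈[e=h] S)) → 2

== RESULT ==
a | e | y | h | d
1 | 5 | r | 5 | 1
1 | 5 | r | 5 | 4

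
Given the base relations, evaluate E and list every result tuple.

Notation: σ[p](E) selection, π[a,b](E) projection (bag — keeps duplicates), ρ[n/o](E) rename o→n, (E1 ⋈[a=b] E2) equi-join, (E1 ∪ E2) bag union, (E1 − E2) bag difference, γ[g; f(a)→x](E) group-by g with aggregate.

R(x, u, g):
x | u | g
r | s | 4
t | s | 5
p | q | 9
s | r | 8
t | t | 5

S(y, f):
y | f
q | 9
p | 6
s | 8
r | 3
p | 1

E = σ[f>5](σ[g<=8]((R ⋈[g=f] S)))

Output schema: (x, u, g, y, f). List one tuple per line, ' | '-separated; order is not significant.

Subexpression sizes:
  R → 5
  S → 5
  (R ⋈[g=f] S) → 2
  σ[g<=8]((R ⋈[g=f] S)) → 1
  σ[f>5](σ[g<=8]((R ⋈[g=f] S))) → 1

== RESULT ==
x | u | g | y | f
s | r | 8 | s | 8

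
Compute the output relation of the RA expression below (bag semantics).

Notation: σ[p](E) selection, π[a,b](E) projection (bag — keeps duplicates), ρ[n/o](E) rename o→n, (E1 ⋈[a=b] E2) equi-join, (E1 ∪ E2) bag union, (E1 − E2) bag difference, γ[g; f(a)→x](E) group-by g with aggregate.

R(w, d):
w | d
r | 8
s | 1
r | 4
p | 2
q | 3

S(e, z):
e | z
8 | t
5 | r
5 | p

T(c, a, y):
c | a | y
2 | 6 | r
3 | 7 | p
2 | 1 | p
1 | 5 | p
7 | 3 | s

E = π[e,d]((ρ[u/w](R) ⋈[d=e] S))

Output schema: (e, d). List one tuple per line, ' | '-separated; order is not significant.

Subexpression sizes:
  R → 5
  ρ[u/w](R) → 5
  S → 3
  (ρ[u/w](R) ⋈[d=e] S) → 1
  π[e,d]((ρ[u/w](R) ⋈[d=e] S)) → 1

== RESULT ==
e | d
8 | 8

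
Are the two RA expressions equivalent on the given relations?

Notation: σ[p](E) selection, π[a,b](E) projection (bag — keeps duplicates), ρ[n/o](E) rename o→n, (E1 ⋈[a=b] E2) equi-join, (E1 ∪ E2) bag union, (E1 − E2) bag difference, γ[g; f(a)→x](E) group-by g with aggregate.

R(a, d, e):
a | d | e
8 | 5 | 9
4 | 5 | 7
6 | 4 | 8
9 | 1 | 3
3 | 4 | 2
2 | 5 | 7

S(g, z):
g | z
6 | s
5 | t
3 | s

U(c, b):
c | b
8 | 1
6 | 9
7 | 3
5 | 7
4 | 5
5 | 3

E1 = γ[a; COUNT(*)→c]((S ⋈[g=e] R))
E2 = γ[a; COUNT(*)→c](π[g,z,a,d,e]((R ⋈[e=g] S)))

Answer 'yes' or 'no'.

E1 subexpression sizes:
  S → 3
  R → 6
  (S ⋈[g=e] R) → 1
  γ[a; COUNT(*)→c]((S ⋈[g=e] R)) → 1
E2 subexpression sizes:
  R → 6
  S → 3
  (R ⋈[e=g] S) → 1
  π[g,z,a,d,e]((R ⋈[e=g] S)) → 1
  γ[a; COUNT(*)→c](π[g,z,a,d,e]((R ⋈[e=g] S))) → 1

E1 and E2 produce the same multiset:
a | c
9 | 1

yes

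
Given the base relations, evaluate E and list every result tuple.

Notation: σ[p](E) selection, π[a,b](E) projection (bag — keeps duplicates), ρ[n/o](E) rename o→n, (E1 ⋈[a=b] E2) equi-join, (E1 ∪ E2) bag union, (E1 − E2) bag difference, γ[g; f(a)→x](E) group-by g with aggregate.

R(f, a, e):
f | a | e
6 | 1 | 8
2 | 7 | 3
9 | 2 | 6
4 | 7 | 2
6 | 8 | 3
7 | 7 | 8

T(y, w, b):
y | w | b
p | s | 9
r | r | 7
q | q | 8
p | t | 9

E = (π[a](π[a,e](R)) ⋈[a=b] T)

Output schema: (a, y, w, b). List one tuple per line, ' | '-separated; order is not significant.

Stepwise |·|:
  R → 6
  π[a,e](R) → 6
  π[a](π[a,e](R)) → 6
  T → 4
  (π[a](π[a,e](R)) ⋈[a=b] T) → 4

== RESULT ==
a | y | w | b
7 | r | r | 7
7 | r | r | 7
7 | r | r | 7
8 | q | q | 8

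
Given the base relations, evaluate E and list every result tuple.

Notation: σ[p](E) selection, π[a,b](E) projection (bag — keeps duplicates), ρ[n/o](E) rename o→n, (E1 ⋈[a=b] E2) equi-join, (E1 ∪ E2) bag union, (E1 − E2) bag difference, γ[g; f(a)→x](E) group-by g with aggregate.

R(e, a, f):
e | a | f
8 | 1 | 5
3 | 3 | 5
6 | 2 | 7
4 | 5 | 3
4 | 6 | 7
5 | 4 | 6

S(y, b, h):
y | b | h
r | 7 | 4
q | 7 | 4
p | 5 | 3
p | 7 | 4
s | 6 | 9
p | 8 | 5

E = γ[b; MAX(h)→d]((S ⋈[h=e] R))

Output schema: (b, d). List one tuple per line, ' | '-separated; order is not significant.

Subexpression sizes:
  S → 6
  R → 6
  (S ⋈[h=e] R) → 8
  γ[b; MAX(h)→d]((S ⋈[h=e] R)) → 3

== RESULT ==
b | d
5 | 3
7 | 4
8 | 5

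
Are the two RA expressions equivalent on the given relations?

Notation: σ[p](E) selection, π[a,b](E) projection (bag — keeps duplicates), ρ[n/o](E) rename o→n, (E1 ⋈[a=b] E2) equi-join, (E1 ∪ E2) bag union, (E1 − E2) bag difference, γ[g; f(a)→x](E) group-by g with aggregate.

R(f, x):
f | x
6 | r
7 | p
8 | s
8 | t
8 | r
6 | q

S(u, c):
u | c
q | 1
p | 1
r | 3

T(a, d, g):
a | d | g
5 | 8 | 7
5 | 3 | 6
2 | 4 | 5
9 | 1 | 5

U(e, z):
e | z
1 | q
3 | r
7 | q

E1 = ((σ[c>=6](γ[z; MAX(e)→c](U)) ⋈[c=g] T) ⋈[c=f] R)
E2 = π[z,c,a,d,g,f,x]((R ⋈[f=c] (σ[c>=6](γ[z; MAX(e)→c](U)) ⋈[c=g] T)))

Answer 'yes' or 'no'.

E1 per-node cardinality:
  U → 3
  γ[z; MAX(e)→c](U) → 2
  σ[c>=6](γ[z; MAX(e)→c](U)) → 1
  T → 4
  (σ[c>=6](γ[z; MAX(e)→c](U)) ⋈[c=g] T) → 1
  R → 6
  ((σ[c>=6](γ[z; MAX(e)→c](U)) ⋈[c=g] T) ⋈[c=f] R) → 1
E2 per-node cardinality:
  R → 6
  U → 3
  γ[z; MAX(e)→c](U) → 2
  σ[c>=6](γ[z; MAX(e)→c](U)) → 1
  T → 4
  (σ[c>=6](γ[z; MAX(e)→c](U)) ⋈[c=g] T) → 1
  (R ⋈[f=c] (σ[c>=6](γ[z; MAX(e)→c](U)) ⋈[c=g] T)) → 1
  π[z,c,a,d,g,f,x]((R ⋈[f=c] (σ[c>=6](γ[z; MAX(e)→c](U)) ⋈[c=g] T))) → 1

E1 and E2 produce the same multiset:
z | c | a | d | g | f | x
q | 7 | 5 | 8 | 7 | 7 | p

yes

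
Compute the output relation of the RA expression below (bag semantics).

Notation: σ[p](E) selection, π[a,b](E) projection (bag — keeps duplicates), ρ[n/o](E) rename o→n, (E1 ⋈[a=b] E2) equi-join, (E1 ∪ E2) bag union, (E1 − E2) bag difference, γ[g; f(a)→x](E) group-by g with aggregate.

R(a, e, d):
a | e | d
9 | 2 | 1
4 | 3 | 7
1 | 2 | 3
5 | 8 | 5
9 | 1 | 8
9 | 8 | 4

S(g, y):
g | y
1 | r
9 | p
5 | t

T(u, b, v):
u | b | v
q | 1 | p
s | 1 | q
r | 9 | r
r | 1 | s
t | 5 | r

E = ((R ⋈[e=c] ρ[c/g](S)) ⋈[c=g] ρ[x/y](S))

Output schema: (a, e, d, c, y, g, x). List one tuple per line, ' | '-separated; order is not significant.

Subexpression sizes:
  R → 6
  S → 3
  ρ[c/g](S) → 3
  (R ⋈[e=c] ρ[c/g](S)) → 1
  S → 3
  ρ[x/y](S) → 3
  ((R ⋈[e=c] ρ[c/g](S)) ⋈[c=g] ρ[x/y](S)) → 1

== RESULT ==
a | e | d | c | y | g | x
9 | 1 | 8 | 1 | r | 1 | r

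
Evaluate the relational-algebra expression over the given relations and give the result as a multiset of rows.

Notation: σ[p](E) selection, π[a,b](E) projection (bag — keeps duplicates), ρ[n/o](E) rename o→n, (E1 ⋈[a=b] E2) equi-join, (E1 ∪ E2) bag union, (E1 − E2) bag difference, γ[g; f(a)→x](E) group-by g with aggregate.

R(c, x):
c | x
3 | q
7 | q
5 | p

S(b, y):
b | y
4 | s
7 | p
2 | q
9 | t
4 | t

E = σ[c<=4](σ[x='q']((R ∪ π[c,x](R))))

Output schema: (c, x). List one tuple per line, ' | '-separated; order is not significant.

Per-node cardinality:
  R → 3
  R → 3
  π[c,x](R) → 3
  (R ∪ π[c,x](R)) → 6
  σ[x='q']((R ∪ π[c,x](R))) → 4
  σ[c<=4](σ[x='q']((R ∪ π[c,x](R)))) → 2

== RESULT ==
c | x
3 | q
3 | q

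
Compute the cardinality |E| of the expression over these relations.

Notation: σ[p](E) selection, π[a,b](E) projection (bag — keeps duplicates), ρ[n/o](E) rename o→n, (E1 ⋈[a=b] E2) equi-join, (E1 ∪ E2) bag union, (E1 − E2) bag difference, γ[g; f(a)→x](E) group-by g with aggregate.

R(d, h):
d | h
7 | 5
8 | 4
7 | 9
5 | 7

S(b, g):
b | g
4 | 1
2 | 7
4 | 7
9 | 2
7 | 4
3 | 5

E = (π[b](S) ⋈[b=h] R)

Subexpression sizes:
  S → 6
  π[b](S) → 6
  R → 4
  (π[b](S) ⋈[b=h] R) → 4

|E| = 4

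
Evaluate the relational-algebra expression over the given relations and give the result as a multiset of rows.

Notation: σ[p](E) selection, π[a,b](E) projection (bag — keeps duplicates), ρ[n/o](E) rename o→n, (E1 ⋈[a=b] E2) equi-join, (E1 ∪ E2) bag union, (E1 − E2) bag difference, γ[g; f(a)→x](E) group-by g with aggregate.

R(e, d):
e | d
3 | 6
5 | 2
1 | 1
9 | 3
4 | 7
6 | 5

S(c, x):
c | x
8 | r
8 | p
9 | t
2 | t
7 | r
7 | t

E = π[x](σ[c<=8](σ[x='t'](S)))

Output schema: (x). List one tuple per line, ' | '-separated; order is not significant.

Row counts bottom-up:
  S → 6
  σ[x='t'](S) → 3
  σ[c<=8](σ[x='t'](S)) → 2
  π[x](σ[c<=8](σ[x='t'](S))) → 2

== RESULT ==
x
t
t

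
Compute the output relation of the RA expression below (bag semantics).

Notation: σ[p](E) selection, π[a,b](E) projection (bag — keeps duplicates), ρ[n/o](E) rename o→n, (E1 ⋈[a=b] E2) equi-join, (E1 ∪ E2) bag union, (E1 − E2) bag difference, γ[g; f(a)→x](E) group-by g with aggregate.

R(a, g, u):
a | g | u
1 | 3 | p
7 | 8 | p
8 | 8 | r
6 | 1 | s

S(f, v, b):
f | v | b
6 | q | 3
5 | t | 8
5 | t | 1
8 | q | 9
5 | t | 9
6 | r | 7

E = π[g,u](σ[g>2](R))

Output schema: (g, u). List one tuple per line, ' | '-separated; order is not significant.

Stepwise |·|:
  R → 4
  σ[g>2](R) → 3
  π[g,u](σ[g>2](R)) → 3

== RESULT ==
g | u
3 | p
8 | p
8 | r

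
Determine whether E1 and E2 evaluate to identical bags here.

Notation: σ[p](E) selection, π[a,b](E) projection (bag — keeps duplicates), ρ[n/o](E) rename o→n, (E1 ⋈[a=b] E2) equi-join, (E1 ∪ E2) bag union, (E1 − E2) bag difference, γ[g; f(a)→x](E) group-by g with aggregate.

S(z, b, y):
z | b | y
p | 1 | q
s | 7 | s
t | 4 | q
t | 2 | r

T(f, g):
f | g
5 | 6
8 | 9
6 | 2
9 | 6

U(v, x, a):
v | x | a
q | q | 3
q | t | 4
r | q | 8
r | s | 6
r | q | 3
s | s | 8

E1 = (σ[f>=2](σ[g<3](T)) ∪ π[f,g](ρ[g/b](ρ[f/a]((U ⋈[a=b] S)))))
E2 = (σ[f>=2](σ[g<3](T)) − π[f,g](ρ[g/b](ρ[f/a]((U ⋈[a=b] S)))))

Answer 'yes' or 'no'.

E1 per-node cardinality:
  T → 4
  σ[g<3](T) → 1
  σ[f>=2](σ[g<3](T)) → 1
  U → 6
  S → 4
  (U ⋈[a=b] S) → 1
  ρ[f/a]((U ⋈[a=b] S)) → 1
  ρ[g/b](ρ[f/a]((U ⋈[a=b] S))) → 1
  π[f,g](ρ[g/b](ρ[f/a]((U ⋈[a=b] S)))) → 1
  (σ[f>=2](σ[g<3](T)) ∪ π[f,g](ρ[g/b](ρ[f/a]((U ⋈[a=b] S))))) → 2
E2 per-node cardinality:
  T → 4
  σ[g<3](T) → 1
  σ[f>=2](σ[g<3](T)) → 1
  U → 6
  S → 4
  (U ⋈[a=b] S) → 1
  ρ[f/a]((U ⋈[a=b] S)) → 1
  ρ[g/b](ρ[f/a]((U ⋈[a=b] S))) → 1
  π[f,g](ρ[g/b](ρ[f/a]((U ⋈[a=b] S)))) → 1
  (σ[f>=2](σ[g<3](T)) − π[f,g](ρ[g/b](ρ[f/a]((U ⋈[a=b] S))))) → 1

E1 result:
f | g
4 | 4
6 | 2
E2 result:
f | g
6 | 2
Witness: (4, 4) appears 1× in E1 but 0× in E2.

no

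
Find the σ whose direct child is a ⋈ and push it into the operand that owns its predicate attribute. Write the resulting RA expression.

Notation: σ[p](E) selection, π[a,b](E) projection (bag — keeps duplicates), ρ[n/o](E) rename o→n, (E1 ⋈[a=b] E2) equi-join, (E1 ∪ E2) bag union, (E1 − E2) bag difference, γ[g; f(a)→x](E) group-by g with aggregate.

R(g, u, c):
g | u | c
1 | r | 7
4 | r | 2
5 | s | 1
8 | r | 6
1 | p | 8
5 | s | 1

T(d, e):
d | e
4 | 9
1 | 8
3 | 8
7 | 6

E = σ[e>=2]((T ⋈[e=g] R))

σ filters on e, owned by the left side.
E' = (σ[e>=2](T) ⋈[e=g] R)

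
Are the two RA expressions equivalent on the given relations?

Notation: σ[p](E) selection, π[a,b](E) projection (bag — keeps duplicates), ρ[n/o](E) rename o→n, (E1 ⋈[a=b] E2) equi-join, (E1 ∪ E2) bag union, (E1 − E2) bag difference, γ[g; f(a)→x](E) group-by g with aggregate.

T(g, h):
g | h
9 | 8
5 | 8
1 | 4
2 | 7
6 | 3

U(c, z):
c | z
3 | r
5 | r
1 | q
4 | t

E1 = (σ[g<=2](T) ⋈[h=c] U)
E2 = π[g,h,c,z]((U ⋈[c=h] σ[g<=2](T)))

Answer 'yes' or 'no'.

E1 per-node cardinality:
  T → 5
  σ[g<=2](T) → 2
  U → 4
  (σ[g<=2](T) ⋈[h=c] U) → 1
E2 per-node cardinality:
  U → 4
  T → 5
  σ[g<=2](T) → 2
  (U ⋈[c=h] σ[g<=2](T)) → 1
  π[g,h,c,z]((U ⋈[c=h] σ[g<=2](T))) → 1

E1 and E2 produce the same multiset:
g | h | c | z
1 | 4 | 4 | t

yes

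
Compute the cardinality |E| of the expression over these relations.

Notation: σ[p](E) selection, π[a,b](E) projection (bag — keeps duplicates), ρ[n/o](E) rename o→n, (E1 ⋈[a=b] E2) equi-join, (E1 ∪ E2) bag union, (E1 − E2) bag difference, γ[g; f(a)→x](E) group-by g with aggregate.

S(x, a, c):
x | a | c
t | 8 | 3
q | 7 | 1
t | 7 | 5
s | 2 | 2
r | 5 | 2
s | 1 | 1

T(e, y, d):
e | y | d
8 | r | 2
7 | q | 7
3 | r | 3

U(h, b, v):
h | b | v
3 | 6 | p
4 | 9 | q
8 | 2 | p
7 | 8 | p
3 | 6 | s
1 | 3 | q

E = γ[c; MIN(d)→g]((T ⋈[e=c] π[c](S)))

Stepwise |·|:
  T → 3
  S → 6
  π[c](S) → 6
  (T ⋈[e=c] π[c](S)) → 1
  γ[c; MIN(d)→g]((T ⋈[e=c] π[c](S))) → 1

|E| = 1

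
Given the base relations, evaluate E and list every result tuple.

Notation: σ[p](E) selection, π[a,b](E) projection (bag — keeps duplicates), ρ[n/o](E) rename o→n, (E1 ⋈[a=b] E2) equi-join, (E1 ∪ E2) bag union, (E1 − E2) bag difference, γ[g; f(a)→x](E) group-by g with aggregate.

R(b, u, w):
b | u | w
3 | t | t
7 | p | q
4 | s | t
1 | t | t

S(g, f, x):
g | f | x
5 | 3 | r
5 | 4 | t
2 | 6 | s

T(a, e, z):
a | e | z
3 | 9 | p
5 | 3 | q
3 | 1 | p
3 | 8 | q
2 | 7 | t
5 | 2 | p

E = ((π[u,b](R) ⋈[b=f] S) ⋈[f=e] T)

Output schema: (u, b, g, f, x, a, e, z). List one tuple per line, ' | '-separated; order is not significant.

Subexpression sizes:
  R → 4
  π[u,b](R) → 4
  S → 3
  (π[u,b](R) ⋈[b=f] S) → 2
  T → 6
  ((π[u,b](R) ⋈[b=f] S) ⋈[f=e] T) → 1

== RESULT ==
u | b | g | f | x | a | e | z
t | 3 | 5 | 3 | r | 5 | 3 | q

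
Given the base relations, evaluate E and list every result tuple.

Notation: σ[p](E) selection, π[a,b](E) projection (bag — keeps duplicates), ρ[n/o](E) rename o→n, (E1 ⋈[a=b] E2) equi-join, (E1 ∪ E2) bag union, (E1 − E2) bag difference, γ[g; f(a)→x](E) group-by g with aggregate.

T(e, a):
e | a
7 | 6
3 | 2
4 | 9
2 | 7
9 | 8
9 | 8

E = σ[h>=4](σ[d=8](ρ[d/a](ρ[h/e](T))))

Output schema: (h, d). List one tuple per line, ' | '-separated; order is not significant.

Per-node cardinality:
  T → 6
  ρ[h/e](T) → 6
  ρ[d/a](ρ[h/e](T)) → 6
  σ[d=8](ρ[d/a](ρ[h/e](T))) → 2
  σ[h>=4](σ[d=8](ρ[d/a](ρ[h/e](T)))) → 2

== RESULT ==
h | d
9 | 8
9 | 8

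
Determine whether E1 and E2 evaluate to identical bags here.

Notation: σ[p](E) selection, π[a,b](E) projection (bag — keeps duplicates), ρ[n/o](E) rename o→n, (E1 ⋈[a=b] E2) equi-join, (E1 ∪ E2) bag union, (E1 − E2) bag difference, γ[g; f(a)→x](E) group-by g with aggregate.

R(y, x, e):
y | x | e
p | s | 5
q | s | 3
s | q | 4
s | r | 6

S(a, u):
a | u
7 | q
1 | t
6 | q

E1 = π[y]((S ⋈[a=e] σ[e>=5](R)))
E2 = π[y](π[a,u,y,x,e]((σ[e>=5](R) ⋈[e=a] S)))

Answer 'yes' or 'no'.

E1 per-node cardinality:
  S → 3
  R → 4
  σ[e>=5](R) → 2
  (S ⋈[a=e] σ[e>=5](R)) → 1
  π[y]((S ⋈[a=e] σ[e>=5](R))) → 1
E2 per-node cardinality:
  R → 4
  σ[e>=5](R) → 2
  S → 3
  (σ[e>=5](R) ⋈[e=a] S) → 1
  π[a,u,y,x,e]((σ[e>=5](R) ⋈[e=a] S)) → 1
  π[y](π[a,u,y,x,e]((σ[e>=5](R) ⋈[e=a] S))) → 1

E1 and E2 produce the same multiset:
y
s

yes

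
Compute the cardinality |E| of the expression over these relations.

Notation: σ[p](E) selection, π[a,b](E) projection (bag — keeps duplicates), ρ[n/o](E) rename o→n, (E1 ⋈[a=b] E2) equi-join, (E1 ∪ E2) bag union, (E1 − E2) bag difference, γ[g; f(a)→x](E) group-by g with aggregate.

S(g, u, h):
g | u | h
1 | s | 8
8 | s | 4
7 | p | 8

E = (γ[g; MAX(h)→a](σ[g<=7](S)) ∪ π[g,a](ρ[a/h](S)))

Subexpression sizes:
  S → 3
  σ[g<=7](S) → 2
  γ[g; MAX(h)→a](σ[g<=7](S)) → 2
  S → 3
  ρ[a/h](S) → 3
  π[g,a](ρ[a/h](S)) → 3
  (γ[g; MAX(h)→a](σ[g<=7](S)) ∪ π[g,a](ρ[a/h](S))) → 5

|E| = 5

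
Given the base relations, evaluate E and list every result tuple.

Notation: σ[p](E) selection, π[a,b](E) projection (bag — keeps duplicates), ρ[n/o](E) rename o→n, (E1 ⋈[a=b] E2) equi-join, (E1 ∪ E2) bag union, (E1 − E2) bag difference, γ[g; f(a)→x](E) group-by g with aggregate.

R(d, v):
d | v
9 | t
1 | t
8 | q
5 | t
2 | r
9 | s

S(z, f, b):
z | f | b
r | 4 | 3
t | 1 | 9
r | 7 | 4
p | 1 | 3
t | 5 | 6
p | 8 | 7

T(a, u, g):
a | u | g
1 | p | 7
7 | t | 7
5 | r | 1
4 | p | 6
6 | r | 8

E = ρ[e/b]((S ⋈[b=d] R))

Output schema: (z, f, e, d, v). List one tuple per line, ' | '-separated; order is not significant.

Subexpression sizes:
  S → 6
  R → 6
  (S ⋈[b=d] R) → 2
  ρ[e/b]((S ⋈[b=d] R)) → 2

== RESULT ==
z | f | e | d | v
t | 1 | 9 | 9 | s
t | 1 | 9 | 9 | t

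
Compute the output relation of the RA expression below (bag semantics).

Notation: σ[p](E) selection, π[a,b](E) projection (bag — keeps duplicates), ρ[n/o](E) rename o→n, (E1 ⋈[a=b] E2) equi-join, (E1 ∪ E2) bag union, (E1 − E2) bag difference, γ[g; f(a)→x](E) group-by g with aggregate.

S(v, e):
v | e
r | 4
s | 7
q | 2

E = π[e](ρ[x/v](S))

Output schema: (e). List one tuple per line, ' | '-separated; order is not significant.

Subexpression sizes:
  S → 3
  ρ[x/v](S) → 3
  π[e](ρ[x/v](S)) → 3

== RESULT ==
e
2
4
7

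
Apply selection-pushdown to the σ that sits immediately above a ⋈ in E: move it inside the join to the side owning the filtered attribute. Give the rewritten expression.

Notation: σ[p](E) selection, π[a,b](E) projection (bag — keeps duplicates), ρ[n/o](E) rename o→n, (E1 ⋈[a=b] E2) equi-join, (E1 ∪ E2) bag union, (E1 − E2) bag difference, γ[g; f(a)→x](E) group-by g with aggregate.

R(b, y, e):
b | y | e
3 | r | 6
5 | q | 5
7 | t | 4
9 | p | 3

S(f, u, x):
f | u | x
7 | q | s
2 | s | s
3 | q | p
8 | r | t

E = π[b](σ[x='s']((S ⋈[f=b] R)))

σ filters on x, owned by the left side.
E' = π[b]((σ[x='s'](S) ⋈[f=b] R))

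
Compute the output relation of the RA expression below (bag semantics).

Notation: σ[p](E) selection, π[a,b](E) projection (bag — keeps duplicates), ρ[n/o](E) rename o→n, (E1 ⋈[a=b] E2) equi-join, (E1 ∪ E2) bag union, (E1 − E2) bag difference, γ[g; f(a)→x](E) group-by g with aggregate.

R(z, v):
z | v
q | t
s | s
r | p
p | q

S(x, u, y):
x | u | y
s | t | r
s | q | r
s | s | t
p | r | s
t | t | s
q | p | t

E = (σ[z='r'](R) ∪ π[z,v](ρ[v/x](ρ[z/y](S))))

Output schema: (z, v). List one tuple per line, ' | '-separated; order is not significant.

Per-node cardinality:
  R → 4
  σ[z='r'](R) → 1
  S → 6
  ρ[z/y](S) → 6
  ρ[v/x](ρ[z/y](S)) → 6
  π[z,v](ρ[v/x](ρ[z/y](S))) → 6
  (σ[z='r'](R) ∪ π[z,v](ρ[v/x](ρ[z/y](S)))) → 7

== RESULT ==
z | v
r | p
r | s
r | s
s | p
s | t
t | q
t | s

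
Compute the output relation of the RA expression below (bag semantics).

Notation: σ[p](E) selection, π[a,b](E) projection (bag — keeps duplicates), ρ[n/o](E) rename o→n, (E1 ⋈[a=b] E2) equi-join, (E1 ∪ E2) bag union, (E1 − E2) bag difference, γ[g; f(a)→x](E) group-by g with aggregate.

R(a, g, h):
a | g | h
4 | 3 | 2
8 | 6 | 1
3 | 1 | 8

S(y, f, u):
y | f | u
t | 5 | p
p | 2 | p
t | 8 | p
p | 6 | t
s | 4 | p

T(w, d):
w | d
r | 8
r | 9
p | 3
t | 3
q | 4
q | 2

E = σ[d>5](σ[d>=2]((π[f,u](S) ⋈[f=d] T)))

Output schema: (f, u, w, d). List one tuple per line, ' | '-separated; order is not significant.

Subexpression sizes:
  S → 5
  π[f,u](S) → 5
  T → 6
  (π[f,u](S) ⋈[f=d] T) → 3
  σ[d>=2]((π[f,u](S) ⋈[f=d] T)) → 3
  σ[d>5](σ[d>=2]((π[f,u](S) ⋈[f=d] T))) → 1

== RESULT ==
f | u | w | d
8 | p | r | 8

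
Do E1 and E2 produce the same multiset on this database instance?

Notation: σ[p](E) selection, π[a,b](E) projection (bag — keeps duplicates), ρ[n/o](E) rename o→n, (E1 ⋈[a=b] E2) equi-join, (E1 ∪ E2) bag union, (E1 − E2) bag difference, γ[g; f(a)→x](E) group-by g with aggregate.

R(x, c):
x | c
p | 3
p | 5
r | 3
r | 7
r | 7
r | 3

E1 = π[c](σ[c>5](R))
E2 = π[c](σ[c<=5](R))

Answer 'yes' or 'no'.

E1 per-node cardinality:
  R → 6
  σ[c>5](R) → 2
  π[c](σ[c>5](R)) → 2
E2 per-node cardinality:
  R → 6
  σ[c<=5](R) → 4
  π[c](σ[c<=5](R)) → 4

E1 result:
c
7
7
E2 result:
c
3
3
3
5
Witness: (7,) appears 2× in E1 but 0× in E2.

no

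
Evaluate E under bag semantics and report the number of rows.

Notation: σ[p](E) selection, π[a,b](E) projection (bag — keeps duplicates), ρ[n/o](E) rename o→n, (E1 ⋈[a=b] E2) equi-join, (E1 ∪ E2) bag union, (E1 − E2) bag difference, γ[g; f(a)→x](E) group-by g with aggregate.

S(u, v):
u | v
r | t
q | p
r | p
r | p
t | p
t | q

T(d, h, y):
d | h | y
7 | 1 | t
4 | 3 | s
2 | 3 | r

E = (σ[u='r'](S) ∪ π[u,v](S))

Row counts bottom-up:
  S → 6
  σ[u='r'](S) → 3
  S → 6
  π[u,v](S) → 6
  (σ[u='r'](S) ∪ π[u,v](S)) → 9

|E| = 9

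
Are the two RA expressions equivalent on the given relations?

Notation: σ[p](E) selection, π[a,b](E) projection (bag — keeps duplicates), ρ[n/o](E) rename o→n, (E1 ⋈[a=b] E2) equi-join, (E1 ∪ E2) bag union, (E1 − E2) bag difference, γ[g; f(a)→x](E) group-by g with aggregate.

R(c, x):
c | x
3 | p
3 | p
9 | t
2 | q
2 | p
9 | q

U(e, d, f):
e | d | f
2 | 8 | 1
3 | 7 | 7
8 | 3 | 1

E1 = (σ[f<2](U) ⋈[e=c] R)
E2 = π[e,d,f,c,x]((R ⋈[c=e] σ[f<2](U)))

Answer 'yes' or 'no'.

E1 stepwise |·|:
  U → 3
  σ[f<2](U) → 2
  R → 6
  (σ[f<2](U) ⋈[e=c] R) → 2
E2 stepwise |·|:
  R → 6
  U → 3
  σ[f<2](U) → 2
  (R ⋈[c=e] σ[f<2](U)) → 2
  π[e,d,f,c,x]((R ⋈[c=e] σ[f<2](U))) → 2

E1 and E2 produce the same multiset:
e | d | f | c | x
2 | 8 | 1 | 2 | p
2 | 8 | 1 | 2 | q

yes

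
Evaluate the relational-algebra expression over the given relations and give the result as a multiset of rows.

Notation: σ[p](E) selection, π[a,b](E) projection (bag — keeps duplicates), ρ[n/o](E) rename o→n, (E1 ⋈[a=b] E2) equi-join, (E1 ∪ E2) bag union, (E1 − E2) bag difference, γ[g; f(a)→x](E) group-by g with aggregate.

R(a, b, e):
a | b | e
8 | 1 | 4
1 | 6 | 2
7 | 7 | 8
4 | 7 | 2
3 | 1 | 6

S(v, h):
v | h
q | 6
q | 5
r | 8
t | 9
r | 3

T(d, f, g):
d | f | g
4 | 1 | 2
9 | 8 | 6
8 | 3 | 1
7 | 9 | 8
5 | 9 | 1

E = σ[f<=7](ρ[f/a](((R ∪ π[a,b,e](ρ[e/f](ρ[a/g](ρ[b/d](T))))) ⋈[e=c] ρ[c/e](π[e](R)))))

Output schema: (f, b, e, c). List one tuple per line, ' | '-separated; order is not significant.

Subexpression sizes:
  R → 5
  T → 5
  ρ[b/d](T) → 5
  ρ[a/g](ρ[b/d](T)) → 5
  ρ[e/f](ρ[a/g](ρ[b/d](T))) → 5
  π[a,b,e](ρ[e/f](ρ[a/g](ρ[b/d](T)))) → 5
  (R ∪ π[a,b,e](ρ[e/f](ρ[a/g](ρ[b/d](T))))) → 10
  R → 5
  π[e](R) → 5
  ρ[c/e](π[e](R)) → 5
  ((R ∪ π[a,b,e](ρ[e/f](ρ[a/g](ρ[b/d](T))))) ⋈[e=c] ρ[c/e](π[e](R))) → 8
  ρ[f/a](((R ∪ π[a,b,e](ρ[e/f](ρ[a/g](ρ[b/d](T))))) ⋈[e=c] ρ[c/e](π[e](R)))) → 8
  σ[f<=7](ρ[f/a](((R ∪ π[a,b,e](ρ[e/f](ρ[a/g](ρ[b/d](T))))) ⋈[e=c] ρ[c/e](π[e](R))))) → 7

== RESULT ==
f | b | e | c
1 | 6 | 2 | 2
1 | 6 | 2 | 2
3 | 1 | 6 | 6
4 | 7 | 2 | 2
4 | 7 | 2 | 2
6 | 9 | 8 | 8
7 | 7 | 8 | 8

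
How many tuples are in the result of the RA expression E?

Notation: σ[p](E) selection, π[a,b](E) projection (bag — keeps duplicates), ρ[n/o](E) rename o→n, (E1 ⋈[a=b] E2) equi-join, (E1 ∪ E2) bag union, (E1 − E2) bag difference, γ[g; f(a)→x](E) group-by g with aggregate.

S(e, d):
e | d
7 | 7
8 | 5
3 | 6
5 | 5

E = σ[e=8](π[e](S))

Stepwise |·|:
  S → 4
  π[e](S) → 4
  σ[e=8](π[e](S)) → 1

|E| = 1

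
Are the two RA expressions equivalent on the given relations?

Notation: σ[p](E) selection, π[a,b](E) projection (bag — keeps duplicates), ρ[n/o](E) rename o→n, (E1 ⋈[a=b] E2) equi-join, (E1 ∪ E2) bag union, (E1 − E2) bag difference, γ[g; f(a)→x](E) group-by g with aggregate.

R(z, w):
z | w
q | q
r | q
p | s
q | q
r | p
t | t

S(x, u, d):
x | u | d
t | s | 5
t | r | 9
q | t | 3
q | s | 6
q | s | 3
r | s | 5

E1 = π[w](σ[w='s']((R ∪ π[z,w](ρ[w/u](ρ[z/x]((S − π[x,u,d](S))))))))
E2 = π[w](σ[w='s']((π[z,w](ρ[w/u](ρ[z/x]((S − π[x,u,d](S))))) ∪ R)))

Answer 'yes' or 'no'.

E1 per-node cardinality:
  R → 6
  S → 6
  S → 6
  π[x,u,d](S) → 6
  (S − π[x,u,d](S)) → 0
  ρ[z/x]((S − π[x,u,d](S))) → 0
  ρ[w/u](ρ[z/x]((S − π[x,u,d](S)))) → 0
  π[z,w](ρ[w/u](ρ[z/x]((S − π[x,u,d](S))))) → 0
  (R ∪ π[z,w](ρ[w/u](ρ[z/x]((S − π[x,u,d](S)))))) → 6
  σ[w='s']((R ∪ π[z,w](ρ[w/u](ρ[z/x]((S − π[x,u,d](S))))))) → 1
  π[w](σ[w='s']((R ∪ π[z,w](ρ[w/u](ρ[z/x]((S − π[x,u,d](S)))))))) → 1
E2 per-node cardinality:
  S → 6
  S → 6
  π[x,u,d](S) → 6
  (S − π[x,u,d](S)) → 0
  ρ[z/x]((S − π[x,u,d](S))) → 0
  ρ[w/u](ρ[z/x]((S − π[x,u,d](S)))) → 0
  π[z,w](ρ[w/u](ρ[z/x]((S − π[x,u,d](S))))) → 0
  R → 6
  (π[z,w](ρ[w/u](ρ[z/x]((S − π[x,u,d](S))))) ∪ R) → 6
  σ[w='s']((π[z,w](ρ[w/u](ρ[z/x]((S − π[x,u,d](S))))) ∪ R)) → 1
  π[w](σ[w='s']((π[z,w](ρ[w/u](ρ[z/x]((S − π[x,u,d](S))))) ∪ R))) → 1

E1 and E2 produce the same multiset:
w
s

yes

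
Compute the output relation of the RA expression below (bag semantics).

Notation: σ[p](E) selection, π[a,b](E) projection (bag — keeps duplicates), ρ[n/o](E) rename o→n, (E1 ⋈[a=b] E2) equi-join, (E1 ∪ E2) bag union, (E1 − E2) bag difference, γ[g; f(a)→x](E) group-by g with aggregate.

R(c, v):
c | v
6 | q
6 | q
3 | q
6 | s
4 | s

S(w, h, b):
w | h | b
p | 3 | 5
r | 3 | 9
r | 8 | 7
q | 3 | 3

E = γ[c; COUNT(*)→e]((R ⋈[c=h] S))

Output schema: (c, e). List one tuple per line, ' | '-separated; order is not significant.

Per-node cardinality:
  R → 5
  S → 4
  (R ⋈[c=h] S) → 3
  γ[c; COUNT(*)→e]((R ⋈[c=h] S)) → 1

== RESULT ==
c | e
3 | 3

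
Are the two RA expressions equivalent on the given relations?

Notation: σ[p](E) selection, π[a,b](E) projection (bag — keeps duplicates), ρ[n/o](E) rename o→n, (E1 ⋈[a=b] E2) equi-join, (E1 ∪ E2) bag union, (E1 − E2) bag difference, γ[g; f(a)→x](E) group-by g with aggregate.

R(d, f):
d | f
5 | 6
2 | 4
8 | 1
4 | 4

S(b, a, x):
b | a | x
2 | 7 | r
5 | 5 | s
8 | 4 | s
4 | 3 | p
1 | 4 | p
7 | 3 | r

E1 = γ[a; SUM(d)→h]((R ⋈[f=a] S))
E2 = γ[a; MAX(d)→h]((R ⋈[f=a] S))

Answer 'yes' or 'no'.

E1 per-node cardinality:
  R → 4
  S → 6
  (R ⋈[f=a] S) → 4
  γ[a; SUM(d)→h]((R ⋈[f=a] S)) → 1
E2 per-node cardinality:
  R → 4
  S → 6
  (R ⋈[f=a] S) → 4
  γ[a; MAX(d)→h]((R ⋈[f=a] S)) → 1

E1 result:
a | h
4 | 12
E2 result:
a | h
4 | 4
Witness: (4, 4) appears 0× in E1 but 1× in E2.

no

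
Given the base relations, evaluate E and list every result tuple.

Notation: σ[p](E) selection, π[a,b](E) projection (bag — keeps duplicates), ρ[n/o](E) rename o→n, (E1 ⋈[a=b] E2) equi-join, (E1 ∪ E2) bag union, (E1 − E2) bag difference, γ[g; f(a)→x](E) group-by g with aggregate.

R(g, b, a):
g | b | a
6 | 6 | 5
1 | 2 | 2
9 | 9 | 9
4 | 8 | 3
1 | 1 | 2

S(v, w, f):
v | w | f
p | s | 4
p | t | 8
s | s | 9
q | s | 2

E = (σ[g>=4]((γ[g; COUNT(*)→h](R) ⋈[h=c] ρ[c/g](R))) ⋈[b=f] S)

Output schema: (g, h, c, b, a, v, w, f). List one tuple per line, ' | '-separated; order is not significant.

Subexpression sizes:
  R → 5
  γ[g; COUNT(*)→h](R) → 4
  R → 5
  ρ[c/g](R) → 5
  (γ[g; COUNT(*)→h](R) ⋈[h=c] ρ[c/g](R)) → 6
  σ[g>=4]((γ[g; COUNT(*)→h](R) ⋈[h=c] ρ[c/g](R))) → 6
  S → 4
  (σ[g>=4]((γ[g; COUNT(*)→h](R) ⋈[h=c] ρ[c/g](R))) ⋈[b=f] S) → 3

== RESULT ==
g | h | c | b | a | v | w | f
4 | 1 | 1 | 2 | 2 | q | s | 2
6 | 1 | 1 | 2 | 2 | q | s | 2
9 | 1 | 1 | 2 | 2 | q | s | 2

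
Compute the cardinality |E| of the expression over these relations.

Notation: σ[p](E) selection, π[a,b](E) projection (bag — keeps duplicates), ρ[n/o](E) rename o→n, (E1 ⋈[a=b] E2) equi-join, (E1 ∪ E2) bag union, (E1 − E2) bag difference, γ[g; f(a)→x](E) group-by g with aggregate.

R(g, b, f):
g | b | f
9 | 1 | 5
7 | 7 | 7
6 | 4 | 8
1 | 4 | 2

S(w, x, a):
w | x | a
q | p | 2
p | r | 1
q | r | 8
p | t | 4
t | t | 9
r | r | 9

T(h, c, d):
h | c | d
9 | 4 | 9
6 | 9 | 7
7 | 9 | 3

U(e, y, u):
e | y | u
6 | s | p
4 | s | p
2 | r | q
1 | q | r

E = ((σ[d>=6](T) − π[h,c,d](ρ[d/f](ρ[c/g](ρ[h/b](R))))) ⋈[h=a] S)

Stepwise |·|:
  T → 3
  σ[d>=6](T) → 2
  R → 4
  ρ[h/b](R) → 4
  ρ[c/g](ρ[h/b](R)) → 4
  ρ[d/f](ρ[c/g](ρ[h/b](R))) → 4
  π[h,c,d](ρ[d/f](ρ[c/g](ρ[h/b](R)))) → 4
  (σ[d>=6](T) − π[h,c,d](ρ[d/f](ρ[c/g](ρ[h/b](R))))) → 2
  S → 6
  ((σ[d>=6](T) − π[h,c,d](ρ[d/f](ρ[c/g](ρ[h/b](R))))) ⋈[h=a] S) → 2

|E| = 2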